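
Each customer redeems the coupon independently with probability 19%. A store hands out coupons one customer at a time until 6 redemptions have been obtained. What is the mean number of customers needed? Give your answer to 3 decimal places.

Y = total customers until the sixth success; negative binomial with r=6, p=0.19.
E[Y] = r / p = 6 / 0.19 = 31.57895

31.579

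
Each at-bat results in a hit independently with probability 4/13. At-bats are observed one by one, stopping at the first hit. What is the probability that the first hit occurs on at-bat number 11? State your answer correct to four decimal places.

Geometric (trials to first success), p = 0.307692.
P(Y = 11) = (1−p)^10 · p = 0.025292 · 0.307692 = 0.007782

0.0078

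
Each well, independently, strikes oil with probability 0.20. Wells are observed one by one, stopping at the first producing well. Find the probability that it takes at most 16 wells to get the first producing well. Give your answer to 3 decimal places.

0.972

Y = number of wells to the first success; geometric, p = 0.20.
P(Y ≤ 16) = 1 − (1−p)^16 = 1 − 0.02815 = 0.97185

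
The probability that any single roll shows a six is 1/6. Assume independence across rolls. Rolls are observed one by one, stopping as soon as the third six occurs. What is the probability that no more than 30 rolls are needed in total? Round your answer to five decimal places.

Finishing within 30 rolls ⇔ at least 3 successes in the first 30. With X ~ Binomial(30, 0.166667), P(Y ≤ 30) = 1 − P(X ≤ 2).
  k=0: C(30,0)·0.166667^0·0.833333^30 = 0.0042127
  k=1: C(30,1)·0.166667^1·0.833333^29 = 0.0252763
  k=2: C(30,2)·0.166667^2·0.833333^28 = 0.0733013
1 − 0.1027904 = 0.8972096

0.89721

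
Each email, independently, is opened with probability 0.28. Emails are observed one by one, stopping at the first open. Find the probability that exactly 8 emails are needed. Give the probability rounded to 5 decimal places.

0.02809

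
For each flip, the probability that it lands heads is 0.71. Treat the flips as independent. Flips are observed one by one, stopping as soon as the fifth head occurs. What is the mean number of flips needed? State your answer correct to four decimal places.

Y = total flips until the fifth success; negative binomial with r=5, p=0.71.
E[Y] = r / p = 5 / 0.71 = 7.042254

7.0423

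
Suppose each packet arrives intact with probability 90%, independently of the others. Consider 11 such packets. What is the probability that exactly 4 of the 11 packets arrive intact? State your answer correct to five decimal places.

X ~ Binomial(n=11, p=0.90).
P(X=4) = C(11,4) · p^4 · (1−p)^7
= 330 · 0.6561 · 1e-07 = 0.0000217

0.00002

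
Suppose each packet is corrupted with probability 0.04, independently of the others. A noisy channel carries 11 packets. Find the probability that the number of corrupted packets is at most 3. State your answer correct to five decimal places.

0.99933

X ~ Binomial(11, 0.04); P(X ≤ 3) = Σ C(11,k) p^k (1−p)^(11−k) over k:
  k=0: C(11,0)·0.04^0·0.96^11 = 0.6382393
  k=1: C(11,1)·0.04^1·0.96^10 = 0.2925264
  k=2: C(11,2)·0.04^2·0.96^9 = 0.0609430
  k=3: C(11,3)·0.04^3·0.96^8 = 0.0076179
Total = 0.9993266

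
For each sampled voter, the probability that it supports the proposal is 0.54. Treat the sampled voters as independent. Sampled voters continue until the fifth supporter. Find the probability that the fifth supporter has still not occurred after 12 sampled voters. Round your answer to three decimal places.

0.126

Needing more than 12 sampled voters ⇔ fewer than 5 successes in the first 12. With X ~ Binomial(12, 0.54), P(Y > 12) = P(X ≤ 4).
  k=0: C(12,0)·0.54^0·0.46^12 = 0.00009
  k=1: C(12,1)·0.54^1·0.46^11 = 0.00126
  k=2: C(12,2)·0.54^2·0.46^10 = 0.00816
  k=3: C(12,3)·0.54^3·0.46^9 = 0.03195
  k=4: C(12,4)·0.54^4·0.46^8 = 0.08438
P(X ≤ 4) = 0.12585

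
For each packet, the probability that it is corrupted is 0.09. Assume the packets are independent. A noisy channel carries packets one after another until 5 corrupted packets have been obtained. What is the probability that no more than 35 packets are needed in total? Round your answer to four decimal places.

0.2032

Finishing within 35 packets ⇔ at least 5 successes in the first 35. With X ~ Binomial(35, 0.09), P(Y ≤ 35) = 1 − P(X ≤ 4).
  k=0: C(35,0)·0.09^0·0.91^35 = 0.036851
  k=1: C(35,1)·0.09^1·0.91^34 = 0.127561
  k=2: C(35,2)·0.09^2·0.91^33 = 0.214471
  k=3: C(35,3)·0.09^3·0.91^32 = 0.233325
  k=4: C(35,4)·0.09^4·0.91^31 = 0.184609
1 − 0.796817 = 0.203183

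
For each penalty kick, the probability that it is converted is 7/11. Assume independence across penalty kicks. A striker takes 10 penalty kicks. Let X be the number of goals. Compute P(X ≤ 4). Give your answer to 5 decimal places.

0.11194

X ~ Binomial(10, 0.636364); P(X ≤ 4) = Σ C(10,k) p^k (1−p)^(10−k) over k:
  k=0: C(10,0)·0.636364^0·0.363636^10 = 0.0000404
  k=1: C(10,1)·0.636364^1·0.363636^9 = 0.0007075
  k=2: C(10,2)·0.636364^2·0.363636^8 = 0.0055714
  k=3: C(10,3)·0.636364^3·0.363636^7 = 0.0259997
  k=4: C(10,4)·0.636364^4·0.363636^6 = 0.0796241
Total = 0.1119431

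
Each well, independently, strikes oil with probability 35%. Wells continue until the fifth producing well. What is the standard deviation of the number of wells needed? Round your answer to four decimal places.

5.1508

Y = total wells until the fifth success; negative binomial with r=5, p=0.35.
SD(Y) = √[r(1−p)/p²] = √(26.530612) = 5.150788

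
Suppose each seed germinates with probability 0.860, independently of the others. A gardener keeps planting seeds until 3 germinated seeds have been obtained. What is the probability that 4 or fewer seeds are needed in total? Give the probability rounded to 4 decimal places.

0.9032

Finishing within 4 seeds ⇔ at least 3 successes in the first 4. With X ~ Binomial(4, 0.86), P(Y ≤ 4) = 1 − P(X ≤ 2).
  k=0: C(4,0)·0.86^0·0.14^4 = 0.000384
  k=1: C(4,1)·0.86^1·0.14^3 = 0.009439
  k=2: C(4,2)·0.86^2·0.14^2 = 0.086977
1 − 0.096800 = 0.903200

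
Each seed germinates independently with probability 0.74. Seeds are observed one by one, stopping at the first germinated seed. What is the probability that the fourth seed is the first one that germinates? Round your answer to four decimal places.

0.0130

Geometric (trials to first success), p = 0.74.
P(Y = 4) = (1−p)^3 · p = 0.017576 · 0.74 = 0.013006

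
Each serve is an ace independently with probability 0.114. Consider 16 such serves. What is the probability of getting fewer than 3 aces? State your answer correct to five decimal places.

0.72750

X ~ Binomial(16, 0.114); P(X ≤ 2) = Σ C(16,k) p^k (1−p)^(16−k) over k:
  k=0: C(16,0)·0.114^0·0.886^16 = 0.1441915
  k=1: C(16,1)·0.114^1·0.886^15 = 0.2968456
  k=2: C(16,2)·0.114^2·0.886^14 = 0.2864594
Total = 0.7274965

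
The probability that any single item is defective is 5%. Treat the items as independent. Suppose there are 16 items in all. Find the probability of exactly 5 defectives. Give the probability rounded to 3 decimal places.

0.001

X ~ Binomial(n=16, p=0.05).
P(X=5) = C(16,5) · p^5 · (1−p)^11
= 4368 · 3.125e-07 · 0.5688 = 0.00078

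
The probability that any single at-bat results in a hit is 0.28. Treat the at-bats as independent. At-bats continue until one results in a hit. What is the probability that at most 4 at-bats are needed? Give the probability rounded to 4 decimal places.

0.7313

Y = number of at-bats to the first success; geometric, p = 0.28.
P(Y ≤ 4) = 1 − (1−p)^4 = 1 − 0.268739 = 0.731261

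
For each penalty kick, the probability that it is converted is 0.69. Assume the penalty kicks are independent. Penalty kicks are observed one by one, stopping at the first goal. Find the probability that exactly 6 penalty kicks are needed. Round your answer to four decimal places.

Geometric (trials to first success), p = 0.69.
P(Y = 6) = (1−p)^5 · p = 0.0028629 · 0.69 = 0.001975

0.0020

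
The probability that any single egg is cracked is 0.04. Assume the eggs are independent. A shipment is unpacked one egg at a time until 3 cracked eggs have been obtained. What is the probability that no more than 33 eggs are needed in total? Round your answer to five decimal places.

Finishing within 33 eggs ⇔ at least 3 successes in the first 33. With X ~ Binomial(33, 0.04), P(Y ≤ 33) = 1 − P(X ≤ 2).
  k=0: C(33,0)·0.04^0·0.96^33 = 0.2599864
  k=1: C(33,1)·0.04^1·0.96^32 = 0.3574813
  k=2: C(33,2)·0.04^2·0.96^31 = 0.2383209
1 − 0.8557887 = 0.1442113

0.14421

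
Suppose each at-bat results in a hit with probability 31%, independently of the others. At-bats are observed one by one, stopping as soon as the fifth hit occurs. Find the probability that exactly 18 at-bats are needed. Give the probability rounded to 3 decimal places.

0.055

Y = trial on which the fifth success occurs; negative binomial, r=5, p=0.31.
P(Y=18) = C(17,4) · p^5 · (1−p)^13
= 2380 · 0.0028629 · 0.008036 = 0.05475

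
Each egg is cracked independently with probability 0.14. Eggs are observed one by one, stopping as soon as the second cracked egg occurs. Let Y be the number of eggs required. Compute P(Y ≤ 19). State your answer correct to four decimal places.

Finishing within 19 eggs ⇔ at least 2 successes in the first 19. With X ~ Binomial(19, 0.14), P(Y ≤ 19) = 1 − P(X ≤ 1).
  k=0: C(19,0)·0.14^0·0.86^19 = 0.056947
  k=1: C(19,1)·0.14^1·0.86^18 = 0.176138
1 − 0.233085 = 0.766915

0.7669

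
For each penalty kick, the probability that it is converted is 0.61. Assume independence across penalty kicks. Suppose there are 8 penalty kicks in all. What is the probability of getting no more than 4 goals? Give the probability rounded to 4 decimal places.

X ~ Binomial(8, 0.61); P(X ≤ 4) = Σ C(8,k) p^k (1−p)^(8−k) over k:
  k=0: C(8,0)·0.61^0·0.39^8 = 0.000535
  k=1: C(8,1)·0.61^1·0.39^7 = 0.006697
  k=2: C(8,2)·0.61^2·0.39^6 = 0.036661
  k=3: C(8,3)·0.61^3·0.39^5 = 0.114683
  k=4: C(8,4)·0.61^4·0.39^4 = 0.224221
Total = 0.382797

0.3828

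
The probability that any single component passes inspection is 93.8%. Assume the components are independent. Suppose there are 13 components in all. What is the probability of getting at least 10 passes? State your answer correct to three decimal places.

0.993

X ~ Binomial(13, 0.938); P(X ≥ 10) = Σ C(13,k) p^k (1−p)^(13−k) over k:
  k=10: C(13,10)·0.938^10·0.062^3 = 0.03594
  k=11: C(13,11)·0.938^11·0.062^2 = 0.14829
  k=12: C(13,12)·0.938^12·0.062^1 = 0.37391
  k=13: C(13,13)·0.938^13·0.062^0 = 0.43515
Total = 0.99329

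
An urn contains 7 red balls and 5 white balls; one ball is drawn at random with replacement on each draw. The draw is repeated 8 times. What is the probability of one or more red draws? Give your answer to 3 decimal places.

0.999

P(at least one) = 1 − P(none) = 1 − (1 − 0.583333)^8
= 1 − 0.00091 = 0.99909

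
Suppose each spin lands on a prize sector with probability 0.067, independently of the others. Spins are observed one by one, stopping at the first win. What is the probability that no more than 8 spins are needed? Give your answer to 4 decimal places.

0.4258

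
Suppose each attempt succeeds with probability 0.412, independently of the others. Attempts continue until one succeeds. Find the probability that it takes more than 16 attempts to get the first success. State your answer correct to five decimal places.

Y = number of attempts to the first success; geometric, p = 0.412.
P(Y > 16) = P(first 16 all fail) = (1−p)^16 = 0.0002042

0.00020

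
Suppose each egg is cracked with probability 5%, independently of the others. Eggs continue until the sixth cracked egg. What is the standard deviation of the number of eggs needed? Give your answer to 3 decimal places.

Y = total eggs until the sixth success; negative binomial with r=6, p=0.05.
SD(Y) = √[r(1−p)/p²] = √(2280.00000) = 47.74935

47.749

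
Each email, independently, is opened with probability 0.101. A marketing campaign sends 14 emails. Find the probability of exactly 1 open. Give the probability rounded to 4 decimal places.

X ~ Binomial(n=14, p=0.101).
P(X=1) = C(14,1) · p^1 · (1−p)^13
= 14 · 0.101 · 0.25054 = 0.354263

0.3543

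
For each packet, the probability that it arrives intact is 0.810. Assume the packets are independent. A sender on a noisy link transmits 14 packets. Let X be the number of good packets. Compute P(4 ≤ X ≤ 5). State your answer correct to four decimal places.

0.0003

X ~ Binomial(14, 0.81); P(4 ≤ X ≤ 5) = Σ C(14,k) p^k (1−p)^(14−k) over k:
  k=4: C(14,4)·0.81^4·0.19^10 = 0.000026
  k=5: C(14,5)·0.81^5·0.19^9 = 0.000225
Total = 0.000252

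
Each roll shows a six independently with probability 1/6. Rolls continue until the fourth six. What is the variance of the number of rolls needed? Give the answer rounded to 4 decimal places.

120.0000

Y = total rolls until the fourth success; negative binomial with r=4, p=0.166667.
Var(Y) = r(1−p)/p² = 4·0.833333 / 0.166667² = 120.000000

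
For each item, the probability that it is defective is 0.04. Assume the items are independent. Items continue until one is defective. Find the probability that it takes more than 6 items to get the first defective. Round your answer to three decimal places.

Y = number of items to the first success; geometric, p = 0.04.
P(Y > 6) = P(first 6 all fail) = (1−p)^6 = 0.78276

0.783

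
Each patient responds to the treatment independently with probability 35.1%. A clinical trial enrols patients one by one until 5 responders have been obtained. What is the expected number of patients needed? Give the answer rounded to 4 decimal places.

Y = total patients until the fifth success; negative binomial with r=5, p=0.351.
E[Y] = r / p = 5 / 0.351 = 14.245014

14.2450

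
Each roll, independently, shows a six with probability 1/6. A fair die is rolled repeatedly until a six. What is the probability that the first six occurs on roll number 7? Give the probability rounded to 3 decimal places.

0.056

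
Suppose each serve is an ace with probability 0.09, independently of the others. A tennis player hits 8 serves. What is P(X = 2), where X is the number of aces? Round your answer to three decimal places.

X ~ Binomial(n=8, p=0.09).
P(X=2) = C(8,2) · p^2 · (1−p)^6
= 28 · 0.0081 · 0.56787 = 0.12879

0.129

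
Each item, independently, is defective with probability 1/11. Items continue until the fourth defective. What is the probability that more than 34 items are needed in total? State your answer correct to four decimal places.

Needing more than 34 items ⇔ fewer than 4 successes in the first 34. With X ~ Binomial(34, 0.090909), P(Y > 34) = P(X ≤ 3).
  k=0: C(34,0)·0.090909^0·0.909091^34 = 0.039143
  k=1: C(34,1)·0.090909^1·0.909091^33 = 0.133085
  k=2: C(34,2)·0.090909^2·0.909091^32 = 0.219589
  k=3: C(34,3)·0.090909^3·0.909091^31 = 0.234229
P(X ≤ 3) = 0.626045

0.6260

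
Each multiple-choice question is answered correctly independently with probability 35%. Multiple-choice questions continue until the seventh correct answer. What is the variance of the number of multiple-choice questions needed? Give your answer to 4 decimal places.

37.1429

Y = total multiple-choice questions until the seventh success; negative binomial with r=7, p=0.35.
Var(Y) = r(1−p)/p² = 7·0.65 / 0.35² = 37.142857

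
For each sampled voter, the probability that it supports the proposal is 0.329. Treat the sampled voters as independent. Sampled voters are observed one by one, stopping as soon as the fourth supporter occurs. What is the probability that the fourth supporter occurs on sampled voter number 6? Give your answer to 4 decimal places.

0.0528

Y = trial on which the fourth success occurs; negative binomial, r=4, p=0.329.
P(Y=6) = C(5,3) · p^4 · (1−p)^2
= 10 · 0.011716 · 0.45024 = 0.052751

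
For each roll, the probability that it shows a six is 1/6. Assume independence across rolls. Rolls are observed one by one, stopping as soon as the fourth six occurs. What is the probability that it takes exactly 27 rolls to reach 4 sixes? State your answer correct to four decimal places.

Y = trial on which the fourth success occurs; negative binomial, r=4, p=0.166667.
P(Y=27) = C(26,3) · p^4 · (1−p)^23
= 2600 · 0.0007716 · 0.015095 = 0.030283

0.0303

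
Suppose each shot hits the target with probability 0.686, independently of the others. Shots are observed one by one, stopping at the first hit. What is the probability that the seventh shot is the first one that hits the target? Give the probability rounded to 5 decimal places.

0.00066

Geometric (trials to first success), p = 0.686.
P(Y = 7) = (1−p)^6 · p = 0.00095847 · 0.686 = 0.0006575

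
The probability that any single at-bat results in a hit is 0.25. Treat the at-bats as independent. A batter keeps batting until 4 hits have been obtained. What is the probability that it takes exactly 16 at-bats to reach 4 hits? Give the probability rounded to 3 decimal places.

Y = trial on which the fourth success occurs; negative binomial, r=4, p=0.25.
P(Y=16) = C(15,3) · p^4 · (1−p)^12
= 455 · 0.0039062 · 0.031676 = 0.05630

0.056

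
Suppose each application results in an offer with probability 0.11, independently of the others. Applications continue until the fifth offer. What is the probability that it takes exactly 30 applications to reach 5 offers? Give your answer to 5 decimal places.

0.02077

Y = trial on which the fifth success occurs; negative binomial, r=5, p=0.11.
P(Y=30) = C(29,4) · p^5 · (1−p)^25
= 23751 · 1.6105e-05 · 0.054294 = 0.0207680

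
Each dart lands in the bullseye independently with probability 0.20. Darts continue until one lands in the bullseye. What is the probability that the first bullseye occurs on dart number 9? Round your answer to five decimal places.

0.03355

Geometric (trials to first success), p = 0.20.
P(Y = 9) = (1−p)^8 · p = 0.16777 · 0.20 = 0.0335544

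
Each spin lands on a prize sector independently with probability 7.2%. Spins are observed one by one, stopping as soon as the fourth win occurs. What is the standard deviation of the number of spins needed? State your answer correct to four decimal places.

26.7591

Y = total spins until the fourth success; negative binomial with r=4, p=0.072.
SD(Y) = √[r(1−p)/p²] = √(716.049383) = 26.759099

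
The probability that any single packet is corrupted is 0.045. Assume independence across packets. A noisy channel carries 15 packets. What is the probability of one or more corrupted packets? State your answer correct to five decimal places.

P(at least one) = 1 − P(none) = 1 − (1 − 0.045)^15
= 1 − 0.5012456 = 0.4987544

0.49875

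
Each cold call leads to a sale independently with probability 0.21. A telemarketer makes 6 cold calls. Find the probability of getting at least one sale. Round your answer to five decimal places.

P(at least one) = 1 − P(none) = 1 − (1 − 0.21)^6
= 1 − 0.2430875 = 0.7569125

0.75691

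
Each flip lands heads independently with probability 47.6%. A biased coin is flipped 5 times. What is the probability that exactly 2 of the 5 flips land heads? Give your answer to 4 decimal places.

X ~ Binomial(n=5, p=0.476).
P(X=2) = C(5,2) · p^2 · (1−p)^3
= 10 · 0.22658 · 0.14388 = 0.325993

0.3260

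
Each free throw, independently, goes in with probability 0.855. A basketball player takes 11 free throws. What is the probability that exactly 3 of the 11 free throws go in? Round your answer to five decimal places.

0.00002

X ~ Binomial(n=11, p=0.855).
P(X=3) = C(11,3) · p^3 · (1−p)^8
= 165 · 0.62503 · 1.9541e-07 = 0.0000202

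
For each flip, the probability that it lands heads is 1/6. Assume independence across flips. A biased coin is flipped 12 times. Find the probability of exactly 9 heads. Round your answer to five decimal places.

X ~ Binomial(n=12, p=0.166667).
P(X=9) = C(12,9) · p^9 · (1−p)^3
= 220 · 9.9229e-08 · 0.5787 = 0.0000126

0.00001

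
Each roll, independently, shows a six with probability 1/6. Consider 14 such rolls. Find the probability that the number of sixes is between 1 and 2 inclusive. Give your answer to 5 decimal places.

0.50159

X ~ Binomial(14, 0.166667); P(1 ≤ X ≤ 2) = Σ C(14,k) p^k (1−p)^(14−k) over k:
  k=1: C(14,1)·0.166667^1·0.833333^13 = 0.2180824
  k=2: C(14,2)·0.166667^2·0.833333^12 = 0.2835071
Total = 0.5015895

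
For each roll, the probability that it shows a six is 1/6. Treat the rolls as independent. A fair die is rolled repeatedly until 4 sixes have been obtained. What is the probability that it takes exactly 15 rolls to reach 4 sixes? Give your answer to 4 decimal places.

0.0378

Y = trial on which the fourth success occurs; negative binomial, r=4, p=0.166667.
P(Y=15) = C(14,3) · p^4 · (1−p)^11
= 364 · 0.0007716 · 0.13459 = 0.037801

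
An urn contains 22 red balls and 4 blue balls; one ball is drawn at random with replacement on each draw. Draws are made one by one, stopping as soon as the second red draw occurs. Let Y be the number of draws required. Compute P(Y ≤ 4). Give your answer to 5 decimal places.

Finishing within 4 draws ⇔ at least 2 successes in the first 4. With X ~ Binomial(4, 0.846154), P(Y ≤ 4) = 1 − P(X ≤ 1).
  k=0: C(4,0)·0.846154^0·0.153846^4 = 0.0005602
  k=1: C(4,1)·0.846154^1·0.153846^3 = 0.0123245
1 − 0.0128847 = 0.9871153

0.98712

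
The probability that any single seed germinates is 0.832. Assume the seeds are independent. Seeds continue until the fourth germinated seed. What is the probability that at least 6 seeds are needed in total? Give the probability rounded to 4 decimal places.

Needing more than 5 seeds ⇔ fewer than 4 successes in the first 5. With X ~ Binomial(5, 0.832), P(Y > 5) = P(X ≤ 3).
  k=0: C(5,0)·0.832^0·0.168^5 = 0.000134
  k=1: C(5,1)·0.832^1·0.168^4 = 0.003314
  k=2: C(5,2)·0.832^2·0.168^3 = 0.032823
  k=3: C(5,3)·0.832^3·0.168^2 = 0.162551
P(X ≤ 3) = 0.198821

0.1988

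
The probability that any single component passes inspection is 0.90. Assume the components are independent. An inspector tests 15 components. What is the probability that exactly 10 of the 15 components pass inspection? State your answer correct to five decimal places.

0.01047

X ~ Binomial(n=15, p=0.90).
P(X=10) = C(15,10) · p^10 · (1−p)^5
= 3003 · 0.34868 · 1e-05 = 0.0104708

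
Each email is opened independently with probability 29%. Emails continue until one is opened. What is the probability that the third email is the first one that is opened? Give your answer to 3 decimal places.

0.146

Geometric (trials to first success), p = 0.29.
P(Y = 3) = (1−p)^2 · p = 0.5041 · 0.29 = 0.14619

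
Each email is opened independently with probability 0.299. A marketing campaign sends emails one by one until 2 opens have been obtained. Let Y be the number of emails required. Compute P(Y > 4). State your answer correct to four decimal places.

Needing more than 4 emails ⇔ fewer than 2 successes in the first 4. With X ~ Binomial(4, 0.299), P(Y > 4) = P(X ≤ 1).
  k=0: C(4,0)·0.299^0·0.701^4 = 0.241475
  k=1: C(4,1)·0.299^1·0.701^3 = 0.411989
P(X ≤ 1) = 0.653464

0.6535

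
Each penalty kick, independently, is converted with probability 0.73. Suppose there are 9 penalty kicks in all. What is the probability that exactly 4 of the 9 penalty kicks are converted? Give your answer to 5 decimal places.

X ~ Binomial(n=9, p=0.73).
P(X=4) = C(9,4) · p^4 · (1−p)^5
= 126 · 0.28398 · 0.0014349 = 0.0513429

0.05134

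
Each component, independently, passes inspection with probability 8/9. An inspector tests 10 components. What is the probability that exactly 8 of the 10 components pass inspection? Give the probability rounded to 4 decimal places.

X ~ Binomial(n=10, p=0.888889).
P(X=8) = C(10,8) · p^8 · (1−p)^2
= 45 · 0.38974 · 0.012346 = 0.216525

0.2165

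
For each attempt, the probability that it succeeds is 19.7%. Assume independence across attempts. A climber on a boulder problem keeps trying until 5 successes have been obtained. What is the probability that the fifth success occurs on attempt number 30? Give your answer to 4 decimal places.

Y = trial on which the fifth success occurs; negative binomial, r=5, p=0.197.
P(Y=30) = C(29,4) · p^5 · (1−p)^25
= 23751 · 0.00029671 · 0.0041485 = 0.029235

0.0292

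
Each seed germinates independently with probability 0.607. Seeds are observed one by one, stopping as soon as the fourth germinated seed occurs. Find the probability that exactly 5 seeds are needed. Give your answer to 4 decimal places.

0.2134

Y = trial on which the fourth success occurs; negative binomial, r=4, p=0.607.
P(Y=5) = C(4,3) · p^4 · (1−p)^1
= 4 · 0.13575 · 0.393 = 0.213406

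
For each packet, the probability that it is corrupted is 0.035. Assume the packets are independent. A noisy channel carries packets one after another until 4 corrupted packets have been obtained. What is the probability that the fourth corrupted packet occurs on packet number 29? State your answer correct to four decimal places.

Y = trial on which the fourth success occurs; negative binomial, r=4, p=0.035.
P(Y=29) = C(28,3) · p^4 · (1−p)^25
= 3276 · 1.5006e-06 · 0.41038 = 0.002017

0.0020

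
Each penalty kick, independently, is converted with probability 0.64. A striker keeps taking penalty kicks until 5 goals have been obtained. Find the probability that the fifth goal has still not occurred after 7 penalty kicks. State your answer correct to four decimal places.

0.4906

Needing more than 7 penalty kicks ⇔ fewer than 5 successes in the first 7. With X ~ Binomial(7, 0.64), P(Y > 7) = P(X ≤ 4).
  k=0: C(7,0)·0.64^0·0.36^7 = 0.000784
  k=1: C(7,1)·0.64^1·0.36^6 = 0.009752
  k=2: C(7,2)·0.64^2·0.36^5 = 0.052011
  k=3: C(7,3)·0.64^3·0.36^4 = 0.154105
  k=4: C(7,4)·0.64^4·0.36^3 = 0.273965
P(X ≤ 4) = 0.490617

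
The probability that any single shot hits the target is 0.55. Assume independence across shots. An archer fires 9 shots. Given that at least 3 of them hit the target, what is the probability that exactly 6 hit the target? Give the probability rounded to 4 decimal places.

0.2230

X ~ Binomial(9, 0.55). Want P(X=6 | X≥3) = P(X=6) / P(X≥3).
P(X=6) = C(9,6)·0.55^6·0.45^3 = 0.211881
P(X≥3) = 1 − 0.000757 − 0.008323 − 0.040693 = 0.950227
Ratio = 0.211881 / 0.950227 = 0.222980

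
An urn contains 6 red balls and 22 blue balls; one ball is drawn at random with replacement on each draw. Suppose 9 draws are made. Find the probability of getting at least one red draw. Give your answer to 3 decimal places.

P(at least one) = 1 − P(none) = 1 − (1 − 0.214286)^9
= 1 − 0.11413 = 0.88587

0.886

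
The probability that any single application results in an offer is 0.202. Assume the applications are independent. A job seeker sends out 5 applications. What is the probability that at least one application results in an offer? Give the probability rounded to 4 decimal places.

P(at least one) = 1 − P(none) = 1 − (1 − 0.202)^5
= 1 − 0.323604 = 0.676396

0.6764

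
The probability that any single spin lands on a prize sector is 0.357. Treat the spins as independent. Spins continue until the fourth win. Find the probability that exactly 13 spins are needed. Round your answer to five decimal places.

Y = trial on which the fourth success occurs; negative binomial, r=4, p=0.357.
P(Y=13) = C(12,3) · p^4 · (1−p)^9
= 220 · 0.016243 · 0.018789 = 0.0671420

0.06714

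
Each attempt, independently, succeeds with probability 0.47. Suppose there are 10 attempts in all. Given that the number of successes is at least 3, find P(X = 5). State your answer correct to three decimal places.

X ~ Binomial(10, 0.47). Want P(X=5 | X≥3) = P(X=5) / P(X≥3).
P(X=5) = C(10,5)·0.47^5·0.53^5 = 0.24170
P(X≥3) = 1 − 0.00175 − 0.01551 − 0.06189 = 0.92085
Ratio = 0.24170 / 0.92085 = 0.26247

0.262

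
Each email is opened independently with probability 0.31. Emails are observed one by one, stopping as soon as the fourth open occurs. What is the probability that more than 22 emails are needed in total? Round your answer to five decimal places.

0.05617

Needing more than 22 emails ⇔ fewer than 4 successes in the first 22. With X ~ Binomial(22, 0.31), P(Y > 22) = P(X ≤ 3).
  k=0: C(22,0)·0.31^0·0.69^22 = 0.0002849
  k=1: C(22,1)·0.31^1·0.69^21 = 0.0028159
  k=2: C(22,2)·0.31^2·0.69^20 = 0.0132836
  k=3: C(22,3)·0.31^3·0.69^19 = 0.0397868
P(X ≤ 3) = 0.0561712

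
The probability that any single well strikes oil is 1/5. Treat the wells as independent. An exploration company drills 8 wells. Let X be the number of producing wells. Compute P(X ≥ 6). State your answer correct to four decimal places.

X ~ Binomial(8, 0.20); P(X ≥ 6) = Σ C(8,k) p^k (1−p)^(8−k) over k:
  k=6: C(8,6)·0.20^6·0.80^2 = 0.001147
  k=7: C(8,7)·0.20^7·0.80^1 = 0.000082
  k=8: C(8,8)·0.20^8·0.80^0 = 0.000003
Total = 0.001231

0.0012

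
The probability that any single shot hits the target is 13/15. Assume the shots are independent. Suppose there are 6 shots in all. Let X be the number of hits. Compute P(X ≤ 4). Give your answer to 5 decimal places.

0.18509

X ~ Binomial(6, 0.866667); P(X ≤ 4) = Σ C(6,k) p^k (1−p)^(6−k) over k:
  k=0: C(6,0)·0.866667^0·0.133333^6 = 0.0000056
  k=1: C(6,1)·0.866667^1·0.133333^5 = 0.0002191
  k=2: C(6,2)·0.866667^2·0.133333^4 = 0.0035608
  k=3: C(6,3)·0.866667^3·0.133333^3 = 0.0308605
  k=4: C(6,4)·0.866667^4·0.133333^2 = 0.1504448
Total = 0.1850908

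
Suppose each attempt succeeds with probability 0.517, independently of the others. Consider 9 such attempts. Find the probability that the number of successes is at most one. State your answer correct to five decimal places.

0.01521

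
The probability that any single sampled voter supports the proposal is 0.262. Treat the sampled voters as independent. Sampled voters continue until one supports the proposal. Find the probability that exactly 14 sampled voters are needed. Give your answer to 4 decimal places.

Geometric (trials to first success), p = 0.262.
P(Y = 14) = (1−p)^13 · p = 0.019263 · 0.262 = 0.005047

0.0050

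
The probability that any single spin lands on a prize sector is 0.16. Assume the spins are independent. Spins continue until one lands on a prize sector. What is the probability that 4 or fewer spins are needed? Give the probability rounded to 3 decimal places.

0.502

Y = number of spins to the first success; geometric, p = 0.16.
P(Y ≤ 4) = 1 − (1−p)^4 = 1 − 0.49787 = 0.50213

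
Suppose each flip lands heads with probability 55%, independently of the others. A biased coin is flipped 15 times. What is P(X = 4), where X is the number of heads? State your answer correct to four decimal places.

X ~ Binomial(n=15, p=0.55).
P(X=4) = C(15,4) · p^4 · (1−p)^11
= 1365 · 0.091506 · 0.00015323 = 0.019139

0.0191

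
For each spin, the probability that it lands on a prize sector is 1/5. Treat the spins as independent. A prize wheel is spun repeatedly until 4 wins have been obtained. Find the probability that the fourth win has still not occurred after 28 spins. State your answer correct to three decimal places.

0.160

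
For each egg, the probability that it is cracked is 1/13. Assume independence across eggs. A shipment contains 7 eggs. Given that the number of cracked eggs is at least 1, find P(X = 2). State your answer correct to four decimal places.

0.1941

X ~ Binomial(7, 0.076923). Want P(X=2 | X≥1) = P(X=2) / P(X≥1).
P(X=2) = C(7,2)·0.076923^2·0.923077^5 = 0.083276
P(X≥1) = 1 − 0.571038 = 0.428962
Ratio = 0.083276 / 0.428962 = 0.194135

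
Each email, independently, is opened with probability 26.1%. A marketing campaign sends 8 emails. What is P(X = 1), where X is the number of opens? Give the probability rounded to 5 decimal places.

X ~ Binomial(n=8, p=0.261).
P(X=1) = C(8,1) · p^1 · (1−p)^7
= 8 · 0.261 · 0.12037 = 0.2513284

0.25133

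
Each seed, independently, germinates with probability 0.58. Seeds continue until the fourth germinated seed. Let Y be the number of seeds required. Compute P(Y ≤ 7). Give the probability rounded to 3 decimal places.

0.671

Finishing within 7 seeds ⇔ at least 4 successes in the first 7. With X ~ Binomial(7, 0.58), P(Y ≤ 7) = 1 − P(X ≤ 3).
  k=0: C(7,0)·0.58^0·0.42^7 = 0.00231
  k=1: C(7,1)·0.58^1·0.42^6 = 0.02229
  k=2: C(7,2)·0.58^2·0.42^5 = 0.09233
  k=3: C(7,3)·0.58^3·0.42^4 = 0.21250
1 − 0.32941 = 0.67059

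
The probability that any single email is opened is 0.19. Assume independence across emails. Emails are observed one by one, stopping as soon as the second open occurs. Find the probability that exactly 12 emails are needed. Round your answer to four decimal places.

Y = trial on which the second success occurs; negative binomial, r=2, p=0.19.
P(Y=12) = C(11,1) · p^2 · (1−p)^10
= 11 · 0.0361 · 0.12158 = 0.048278

0.0483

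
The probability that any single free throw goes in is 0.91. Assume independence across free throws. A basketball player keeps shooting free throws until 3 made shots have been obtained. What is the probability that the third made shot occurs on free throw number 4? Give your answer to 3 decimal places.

0.203

Y = trial on which the third success occurs; negative binomial, r=3, p=0.91.
P(Y=4) = C(3,2) · p^3 · (1−p)^1
= 3 · 0.75357 · 0.09 = 0.20346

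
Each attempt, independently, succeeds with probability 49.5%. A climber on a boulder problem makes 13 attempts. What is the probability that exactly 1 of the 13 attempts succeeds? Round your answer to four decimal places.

0.0018

X ~ Binomial(n=13, p=0.495).
P(X=1) = C(13,1) · p^1 · (1−p)^12
= 13 · 0.495 · 0.0002751 = 0.001770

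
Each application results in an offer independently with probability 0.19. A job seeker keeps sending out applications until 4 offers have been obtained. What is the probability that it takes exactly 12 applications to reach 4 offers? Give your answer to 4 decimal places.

Y = trial on which the fourth success occurs; negative binomial, r=4, p=0.19.
P(Y=12) = C(11,3) · p^4 · (1−p)^8
= 165 · 0.0013032 · 0.1853 = 0.039845

0.0398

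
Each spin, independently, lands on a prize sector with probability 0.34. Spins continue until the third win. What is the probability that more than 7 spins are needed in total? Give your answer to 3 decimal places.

0.555

Needing more than 7 spins ⇔ fewer than 3 successes in the first 7. With X ~ Binomial(7, 0.34), P(Y > 7) = P(X ≤ 2).
  k=0: C(7,0)·0.34^0·0.66^7 = 0.05455
  k=1: C(7,1)·0.34^1·0.66^6 = 0.19672
  k=2: C(7,2)·0.34^2·0.66^5 = 0.30402
P(X ≤ 2) = 0.55528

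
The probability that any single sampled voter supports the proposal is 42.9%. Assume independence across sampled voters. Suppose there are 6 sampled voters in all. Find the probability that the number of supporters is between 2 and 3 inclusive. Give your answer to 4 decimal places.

X ~ Binomial(6, 0.429); P(2 ≤ X ≤ 3) = Σ C(6,k) p^k (1−p)^(6−k) over k:
  k=2: C(6,2)·0.429^2·0.571^4 = 0.293461
  k=3: C(6,3)·0.429^3·0.571^3 = 0.293975
Total = 0.587436

0.5874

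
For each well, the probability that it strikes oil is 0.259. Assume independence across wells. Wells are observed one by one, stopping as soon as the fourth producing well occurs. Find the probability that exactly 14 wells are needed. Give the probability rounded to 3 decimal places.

0.064

Y = trial on which the fourth success occurs; negative binomial, r=4, p=0.259.
P(Y=14) = C(13,3) · p^4 · (1−p)^10
= 286 · 0.0044999 · 0.049909 = 0.06423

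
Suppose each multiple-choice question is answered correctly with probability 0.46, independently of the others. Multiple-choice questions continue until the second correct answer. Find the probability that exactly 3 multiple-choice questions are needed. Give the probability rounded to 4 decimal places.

Y = trial on which the second success occurs; negative binomial, r=2, p=0.46.
P(Y=3) = C(2,1) · p^2 · (1−p)^1
= 2 · 0.2116 · 0.54 = 0.228528

0.2285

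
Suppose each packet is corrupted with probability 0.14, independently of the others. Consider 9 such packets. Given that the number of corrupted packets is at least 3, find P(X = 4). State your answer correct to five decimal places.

0.18950

X ~ Binomial(9, 0.14). Want P(X=4 | X≥3) = P(X=4) / P(X≥3).
P(X=4) = C(9,4)·0.14^4·0.86^5 = 0.0227706
P(X≥3) = 1 − 0.2573274 − 0.3770146 − 0.2454979 = 0.1201601
Ratio = 0.0227706 / 0.1201601 = 0.1895023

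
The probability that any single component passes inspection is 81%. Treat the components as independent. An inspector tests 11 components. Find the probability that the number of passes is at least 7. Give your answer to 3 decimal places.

0.959

X ~ Binomial(11, 0.81); P(X ≥ 7) = Σ C(11,k) p^k (1−p)^(11−k) over k:
  k=7: C(11,7)·0.81^7·0.19^4 = 0.09838
  k=8: C(11,8)·0.81^8·0.19^3 = 0.20971
  k=9: C(11,9)·0.81^9·0.19^2 = 0.29801
  k=10: C(11,10)·0.81^10·0.19^1 = 0.25410
  k=11: C(11,11)·0.81^11·0.19^0 = 0.09848
Total = 0.95868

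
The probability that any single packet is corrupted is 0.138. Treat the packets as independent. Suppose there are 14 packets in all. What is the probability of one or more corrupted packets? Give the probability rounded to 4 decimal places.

P(at least one) = 1 − P(none) = 1 − (1 − 0.138)^14
= 1 − 0.125055 = 0.874945

0.8749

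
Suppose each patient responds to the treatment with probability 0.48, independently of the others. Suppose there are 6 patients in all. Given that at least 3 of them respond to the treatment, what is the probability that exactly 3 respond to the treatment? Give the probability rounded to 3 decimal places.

0.503

X ~ Binomial(6, 0.48). Want P(X=3 | X≥3) = P(X=3) / P(X≥3).
P(X=3) = C(6,3)·0.48^3·0.52^3 = 0.31100
P(X≥3) = 1 − 0.01977 − 0.10950 − 0.25269 = 0.61804
Ratio = 0.31100 / 0.61804 = 0.50321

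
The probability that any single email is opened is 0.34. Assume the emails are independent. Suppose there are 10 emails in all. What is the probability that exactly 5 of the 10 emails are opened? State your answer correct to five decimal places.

X ~ Binomial(n=10, p=0.34).
P(X=5) = C(10,5) · p^5 · (1−p)^5
= 252 · 0.0045435 · 0.12523 = 0.1433887

0.14339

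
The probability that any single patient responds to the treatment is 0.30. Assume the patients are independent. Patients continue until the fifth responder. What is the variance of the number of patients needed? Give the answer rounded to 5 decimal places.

Y = total patients until the fifth success; negative binomial with r=5, p=0.30.
Var(Y) = r(1−p)/p² = 5·0.70 / 0.30² = 38.8888889

38.88889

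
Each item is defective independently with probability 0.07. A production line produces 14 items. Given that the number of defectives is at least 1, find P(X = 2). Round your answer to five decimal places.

0.29258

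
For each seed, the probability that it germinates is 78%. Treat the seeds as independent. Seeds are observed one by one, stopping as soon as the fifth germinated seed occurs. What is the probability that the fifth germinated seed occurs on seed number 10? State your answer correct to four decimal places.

0.0187

Y = trial on which the fifth success occurs; negative binomial, r=5, p=0.78.
P(Y=10) = C(9,4) · p^5 · (1−p)^5
= 126 · 0.28872 · 0.00051536 = 0.018748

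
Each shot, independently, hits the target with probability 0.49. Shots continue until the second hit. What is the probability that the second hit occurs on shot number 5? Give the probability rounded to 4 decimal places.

Y = trial on which the second success occurs; negative binomial, r=2, p=0.49.
P(Y=5) = C(4,1) · p^2 · (1−p)^3
= 4 · 0.2401 · 0.13265 = 0.127398

0.1274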